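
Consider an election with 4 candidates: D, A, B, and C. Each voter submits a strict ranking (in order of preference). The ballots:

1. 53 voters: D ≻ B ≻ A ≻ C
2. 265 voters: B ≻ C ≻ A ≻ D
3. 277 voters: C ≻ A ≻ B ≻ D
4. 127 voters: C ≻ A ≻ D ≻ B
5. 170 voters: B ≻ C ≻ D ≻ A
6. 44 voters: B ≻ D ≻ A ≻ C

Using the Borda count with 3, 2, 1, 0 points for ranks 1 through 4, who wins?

D: 53·3 + 265·0 + 277·0 + 127·1 + 170·1 + 44·2 = 544
A: 53·1 + 265·1 + 277·2 + 127·2 + 170·0 + 44·1 = 1170
B: 53·2 + 265·3 + 277·1 + 127·0 + 170·3 + 44·3 = 1820
C: 53·0 + 265·2 + 277·3 + 127·3 + 170·2 + 44·0 = 2082
C has the highest Borda score (2082).

C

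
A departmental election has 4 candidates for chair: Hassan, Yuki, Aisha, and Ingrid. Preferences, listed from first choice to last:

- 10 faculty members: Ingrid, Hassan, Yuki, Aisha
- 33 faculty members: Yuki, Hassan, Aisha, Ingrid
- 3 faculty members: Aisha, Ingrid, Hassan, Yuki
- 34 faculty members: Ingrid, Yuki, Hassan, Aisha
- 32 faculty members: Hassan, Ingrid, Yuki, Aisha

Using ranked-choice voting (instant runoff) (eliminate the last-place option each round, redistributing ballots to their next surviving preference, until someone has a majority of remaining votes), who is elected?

Ingrid

Round 1: Hassan 32, Yuki 33, Aisha 3, Ingrid 44. Eliminate Aisha.
Round 2: Hassan 32, Yuki 33, Ingrid 47. Eliminate Hassan.
Round 3: Yuki 33, Ingrid 79. Ingrid has a majority.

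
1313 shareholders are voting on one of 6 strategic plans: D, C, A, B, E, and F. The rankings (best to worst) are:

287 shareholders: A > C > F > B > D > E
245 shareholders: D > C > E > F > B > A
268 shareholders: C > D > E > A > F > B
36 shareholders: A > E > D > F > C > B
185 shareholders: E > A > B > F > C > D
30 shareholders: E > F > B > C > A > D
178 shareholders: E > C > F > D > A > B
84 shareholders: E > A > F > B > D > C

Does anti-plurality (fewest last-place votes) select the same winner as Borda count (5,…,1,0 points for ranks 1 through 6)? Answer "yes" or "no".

Anti-plurality — last-place votes: D 215, C 84, A 245, B 482, E 287, F 0. Winner: F.
Borda — scores: D 3132, C 4461, A 3435, B 1632, E 4068, F 2967. Winner: C.
The two methods disagree.

no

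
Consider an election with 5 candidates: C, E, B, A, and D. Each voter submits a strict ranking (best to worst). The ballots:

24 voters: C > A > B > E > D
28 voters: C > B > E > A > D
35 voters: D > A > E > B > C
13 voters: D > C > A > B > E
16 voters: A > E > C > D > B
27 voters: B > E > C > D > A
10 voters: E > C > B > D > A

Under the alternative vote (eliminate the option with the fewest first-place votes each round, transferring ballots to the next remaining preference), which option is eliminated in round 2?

Round 1: C 52, E 10, B 27, A 16, D 48. Eliminate E.
Round 2: C 62, B 27, A 16, D 48. Eliminate A.

A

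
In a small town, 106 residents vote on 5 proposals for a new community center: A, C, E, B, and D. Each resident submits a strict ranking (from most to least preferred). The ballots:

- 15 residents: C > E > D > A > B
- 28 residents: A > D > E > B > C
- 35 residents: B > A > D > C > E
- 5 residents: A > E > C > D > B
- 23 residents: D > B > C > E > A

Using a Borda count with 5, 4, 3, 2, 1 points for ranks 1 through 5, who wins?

D

A: 15·2 + 28·5 + 35·4 + 5·5 + 23·1 = 358
C: 15·5 + 28·1 + 35·2 + 5·3 + 23·3 = 257
E: 15·4 + 28·3 + 35·1 + 5·4 + 23·2 = 245
B: 15·1 + 28·2 + 35·5 + 5·1 + 23·4 = 343
D: 15·3 + 28·4 + 35·3 + 5·2 + 23·5 = 387
D has the highest Borda score (387).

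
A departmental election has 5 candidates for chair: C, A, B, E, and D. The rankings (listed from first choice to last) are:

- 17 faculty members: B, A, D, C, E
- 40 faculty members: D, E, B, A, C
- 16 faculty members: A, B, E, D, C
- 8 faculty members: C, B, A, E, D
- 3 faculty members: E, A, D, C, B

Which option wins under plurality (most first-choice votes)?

D

First-place votes: C 8, A 16, B 17, E 3, D 40.
D has the most first-place votes.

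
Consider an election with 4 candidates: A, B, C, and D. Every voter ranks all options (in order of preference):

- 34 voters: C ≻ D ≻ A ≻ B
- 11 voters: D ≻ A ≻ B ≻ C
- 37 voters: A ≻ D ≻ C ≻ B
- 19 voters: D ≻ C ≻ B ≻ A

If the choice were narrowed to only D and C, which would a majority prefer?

D

Voters preferring D to C: 67; preferring C to D: 34.
D wins the head-to-head.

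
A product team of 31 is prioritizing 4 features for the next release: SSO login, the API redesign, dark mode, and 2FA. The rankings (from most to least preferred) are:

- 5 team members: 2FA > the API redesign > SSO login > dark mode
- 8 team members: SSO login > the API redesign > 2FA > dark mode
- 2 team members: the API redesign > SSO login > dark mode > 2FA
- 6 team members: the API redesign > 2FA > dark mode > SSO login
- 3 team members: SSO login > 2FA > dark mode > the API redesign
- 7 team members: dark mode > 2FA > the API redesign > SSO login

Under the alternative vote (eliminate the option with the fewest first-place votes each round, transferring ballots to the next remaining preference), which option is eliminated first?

Round 1: SSO login 11, the API redesign 8, dark mode 7, 2FA 5. Eliminate 2FA.

2FA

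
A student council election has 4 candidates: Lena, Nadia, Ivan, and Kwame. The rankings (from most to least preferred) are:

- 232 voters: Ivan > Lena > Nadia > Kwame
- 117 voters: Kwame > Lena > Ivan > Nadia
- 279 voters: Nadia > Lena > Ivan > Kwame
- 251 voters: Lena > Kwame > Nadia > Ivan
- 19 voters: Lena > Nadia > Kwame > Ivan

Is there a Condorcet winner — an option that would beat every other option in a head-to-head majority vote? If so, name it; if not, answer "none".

Lena

Lena vs Nadia: 619–279 for Lena.
Lena vs Ivan: 666–232 for Lena.
Lena vs Kwame: 781–117 for Lena.
Lena beats every other option head-to-head.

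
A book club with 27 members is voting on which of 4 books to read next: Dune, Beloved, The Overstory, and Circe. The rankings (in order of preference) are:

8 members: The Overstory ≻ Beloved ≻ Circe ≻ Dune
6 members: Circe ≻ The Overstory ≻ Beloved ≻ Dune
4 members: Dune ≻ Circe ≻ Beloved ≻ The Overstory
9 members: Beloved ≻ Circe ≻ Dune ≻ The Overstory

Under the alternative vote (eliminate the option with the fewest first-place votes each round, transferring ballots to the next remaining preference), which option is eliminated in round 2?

The Overstory

Round 1: Dune 4, Beloved 9, The Overstory 8, Circe 6. Eliminate Dune.
Round 2: Beloved 9, The Overstory 8, Circe 10. Eliminate The Overstory.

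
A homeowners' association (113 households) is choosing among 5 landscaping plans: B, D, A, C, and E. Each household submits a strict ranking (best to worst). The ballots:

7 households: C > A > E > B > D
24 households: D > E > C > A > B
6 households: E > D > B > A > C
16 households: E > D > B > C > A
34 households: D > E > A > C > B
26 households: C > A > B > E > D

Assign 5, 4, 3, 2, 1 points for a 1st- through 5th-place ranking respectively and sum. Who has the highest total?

B: 7·2 + 24·1 + 6·3 + 16·3 + 34·1 + 26·3 = 216
D: 7·1 + 24·5 + 6·4 + 16·4 + 34·5 + 26·1 = 411
A: 7·4 + 24·2 + 6·2 + 16·1 + 34·3 + 26·4 = 310
C: 7·5 + 24·3 + 6·1 + 16·2 + 34·2 + 26·5 = 343
E: 7·3 + 24·4 + 6·5 + 16·5 + 34·4 + 26·2 = 415
E has the highest Borda score (415).

E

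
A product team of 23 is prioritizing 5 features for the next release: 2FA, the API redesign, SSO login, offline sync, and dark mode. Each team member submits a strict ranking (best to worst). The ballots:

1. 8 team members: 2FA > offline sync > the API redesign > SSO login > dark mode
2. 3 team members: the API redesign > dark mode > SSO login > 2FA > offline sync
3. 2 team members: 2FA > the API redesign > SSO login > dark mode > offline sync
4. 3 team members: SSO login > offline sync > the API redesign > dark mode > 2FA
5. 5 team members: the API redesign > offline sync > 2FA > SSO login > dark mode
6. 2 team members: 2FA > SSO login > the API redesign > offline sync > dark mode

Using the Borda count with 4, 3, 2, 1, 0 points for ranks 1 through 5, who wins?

2FA: 8·4 + 3·1 + 2·4 + 3·0 + 5·2 + 2·4 = 61
the API redesign: 8·2 + 3·4 + 2·3 + 3·2 + 5·4 + 2·2 = 64
SSO login: 8·1 + 3·2 + 2·2 + 3·4 + 5·1 + 2·3 = 41
offline sync: 8·3 + 3·0 + 2·0 + 3·3 + 5·3 + 2·1 = 50
dark mode: 8·0 + 3·3 + 2·1 + 3·1 + 5·0 + 2·0 = 14
the API redesign has the highest Borda score (64).

the API redesign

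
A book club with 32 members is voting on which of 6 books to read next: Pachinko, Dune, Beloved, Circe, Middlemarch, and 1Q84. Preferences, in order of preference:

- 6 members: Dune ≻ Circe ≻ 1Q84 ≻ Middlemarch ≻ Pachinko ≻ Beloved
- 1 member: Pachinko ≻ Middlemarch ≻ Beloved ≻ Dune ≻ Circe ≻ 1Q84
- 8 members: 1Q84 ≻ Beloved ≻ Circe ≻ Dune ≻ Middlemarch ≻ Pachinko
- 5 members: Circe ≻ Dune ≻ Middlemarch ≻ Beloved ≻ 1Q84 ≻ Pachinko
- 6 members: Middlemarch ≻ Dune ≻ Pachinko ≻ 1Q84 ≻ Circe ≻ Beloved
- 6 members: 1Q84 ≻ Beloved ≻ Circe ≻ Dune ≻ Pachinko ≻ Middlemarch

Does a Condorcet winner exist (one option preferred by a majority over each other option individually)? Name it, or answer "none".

Checking pairwise contests:
Dune beats Pachinko 31–1.
Circe beats Dune 19–13.
Dune beats Beloved 17–15.
1Q84 beats Circe 20–12.
Dune beats Middlemarch 25–7.
Dune beats 1Q84 18–14.
Every option loses at least one head-to-head, so there is no Condorcet winner.

none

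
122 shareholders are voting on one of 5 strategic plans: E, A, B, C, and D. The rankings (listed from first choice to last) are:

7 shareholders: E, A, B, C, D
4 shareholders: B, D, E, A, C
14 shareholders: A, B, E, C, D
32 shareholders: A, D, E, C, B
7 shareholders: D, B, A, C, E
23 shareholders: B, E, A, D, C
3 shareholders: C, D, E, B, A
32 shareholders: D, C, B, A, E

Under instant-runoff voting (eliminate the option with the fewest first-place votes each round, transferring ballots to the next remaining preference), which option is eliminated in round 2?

E

Round 1: E 7, A 46, B 27, C 3, D 39. Eliminate C.
Round 2: E 7, A 46, B 27, D 42. Eliminate E.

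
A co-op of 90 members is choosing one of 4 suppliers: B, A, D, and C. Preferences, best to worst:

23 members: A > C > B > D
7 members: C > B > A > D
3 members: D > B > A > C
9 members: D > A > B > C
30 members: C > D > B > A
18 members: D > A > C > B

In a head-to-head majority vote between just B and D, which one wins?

Voters preferring B to D: 30; preferring D to B: 60.
D wins the head-to-head.

D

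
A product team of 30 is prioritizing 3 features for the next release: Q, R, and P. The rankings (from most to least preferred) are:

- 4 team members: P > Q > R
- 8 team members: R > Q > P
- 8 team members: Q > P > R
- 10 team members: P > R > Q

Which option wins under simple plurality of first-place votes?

P

First-place votes: Q 8, R 8, P 14.
P has the most first-place votes.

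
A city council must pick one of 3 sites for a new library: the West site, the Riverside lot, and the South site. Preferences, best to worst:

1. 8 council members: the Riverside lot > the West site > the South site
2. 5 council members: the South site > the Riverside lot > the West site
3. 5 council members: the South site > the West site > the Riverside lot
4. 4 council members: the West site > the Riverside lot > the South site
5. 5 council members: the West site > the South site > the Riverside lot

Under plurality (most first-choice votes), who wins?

First-place votes: the West site 9, the Riverside lot 8, the South site 10.
the South site has the most first-place votes.

the South site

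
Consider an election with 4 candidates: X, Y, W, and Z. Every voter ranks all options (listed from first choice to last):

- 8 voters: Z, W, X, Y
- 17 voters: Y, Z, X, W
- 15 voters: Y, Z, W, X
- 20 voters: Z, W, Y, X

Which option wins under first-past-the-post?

First-place votes: X 0, Y 32, W 0, Z 28.
Y has the most first-place votes.

Y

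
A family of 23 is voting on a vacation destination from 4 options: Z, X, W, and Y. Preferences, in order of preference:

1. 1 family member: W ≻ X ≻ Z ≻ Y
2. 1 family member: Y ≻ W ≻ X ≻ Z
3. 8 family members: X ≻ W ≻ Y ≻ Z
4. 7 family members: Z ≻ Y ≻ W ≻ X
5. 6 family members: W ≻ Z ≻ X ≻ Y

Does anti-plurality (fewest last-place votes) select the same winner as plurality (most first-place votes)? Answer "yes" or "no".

Anti-plurality — last-place votes: Z 9, X 7, W 0, Y 7. Winner: W.
Plurality — first-place votes: Z 7, X 8, W 7, Y 1. Winner: X.
The two methods disagree.

no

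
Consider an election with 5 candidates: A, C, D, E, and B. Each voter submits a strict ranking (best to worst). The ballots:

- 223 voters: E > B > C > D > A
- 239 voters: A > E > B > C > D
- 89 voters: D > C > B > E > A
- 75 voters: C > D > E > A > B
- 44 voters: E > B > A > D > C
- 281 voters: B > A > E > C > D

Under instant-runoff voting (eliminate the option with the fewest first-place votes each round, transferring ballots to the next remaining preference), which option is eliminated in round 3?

Round 1: A 239, C 75, D 89, E 267, B 281. Eliminate C.
Round 2: A 239, D 164, E 267, B 281. Eliminate D.
Round 3: A 239, E 342, B 370. Eliminate A.

A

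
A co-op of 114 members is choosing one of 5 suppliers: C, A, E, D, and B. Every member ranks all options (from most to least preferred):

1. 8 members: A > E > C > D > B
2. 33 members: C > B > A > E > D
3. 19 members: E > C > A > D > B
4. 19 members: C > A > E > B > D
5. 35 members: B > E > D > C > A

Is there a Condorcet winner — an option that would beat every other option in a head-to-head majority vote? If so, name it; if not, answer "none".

none

Checking pairwise contests:
E beats C 62–52.
C beats A 106–8.
A beats E 60–54.
C beats D 79–35.
C beats B 79–35.
Every option loses at least one head-to-head, so there is no Condorcet winner.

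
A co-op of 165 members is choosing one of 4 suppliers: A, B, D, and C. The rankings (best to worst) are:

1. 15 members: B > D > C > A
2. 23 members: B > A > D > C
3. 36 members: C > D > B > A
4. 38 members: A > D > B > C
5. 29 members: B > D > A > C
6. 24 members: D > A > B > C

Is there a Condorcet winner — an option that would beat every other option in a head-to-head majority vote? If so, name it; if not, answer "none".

D

D vs A: 104–61 for D.
D vs B: 98–67 for D.
D vs C: 129–36 for D.
D beats every other option head-to-head.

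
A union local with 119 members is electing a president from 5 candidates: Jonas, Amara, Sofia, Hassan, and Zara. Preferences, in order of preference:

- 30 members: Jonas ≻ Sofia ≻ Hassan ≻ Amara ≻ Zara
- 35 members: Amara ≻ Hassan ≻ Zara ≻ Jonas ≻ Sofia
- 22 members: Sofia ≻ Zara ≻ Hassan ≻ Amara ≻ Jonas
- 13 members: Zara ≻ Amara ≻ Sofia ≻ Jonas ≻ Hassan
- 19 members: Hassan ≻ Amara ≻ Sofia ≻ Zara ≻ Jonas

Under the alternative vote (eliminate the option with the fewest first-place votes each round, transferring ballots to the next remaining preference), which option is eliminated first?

Zara

Round 1: Jonas 30, Amara 35, Sofia 22, Hassan 19, Zara 13. Eliminate Zara.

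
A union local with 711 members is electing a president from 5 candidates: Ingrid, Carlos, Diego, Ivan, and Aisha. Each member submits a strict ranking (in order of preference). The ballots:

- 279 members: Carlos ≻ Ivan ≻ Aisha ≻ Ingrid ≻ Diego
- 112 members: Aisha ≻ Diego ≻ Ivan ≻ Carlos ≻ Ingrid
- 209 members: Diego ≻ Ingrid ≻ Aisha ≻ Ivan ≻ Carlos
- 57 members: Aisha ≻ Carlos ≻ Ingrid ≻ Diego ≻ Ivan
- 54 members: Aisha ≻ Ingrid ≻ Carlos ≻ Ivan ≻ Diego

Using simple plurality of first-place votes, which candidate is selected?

First-place votes: Ingrid 0, Carlos 279, Diego 209, Ivan 0, Aisha 223.
Carlos has the most first-place votes.

Carlos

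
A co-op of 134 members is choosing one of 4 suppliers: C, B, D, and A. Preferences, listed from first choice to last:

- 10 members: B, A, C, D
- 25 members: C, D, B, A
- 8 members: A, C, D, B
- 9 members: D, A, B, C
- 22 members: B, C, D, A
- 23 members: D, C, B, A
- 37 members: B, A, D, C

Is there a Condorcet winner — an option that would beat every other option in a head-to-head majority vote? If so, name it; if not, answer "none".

B vs C: 78–56 for B.
B vs D: 69–65 for B.
B vs A: 117–17 for B.
B beats every other option head-to-head.

B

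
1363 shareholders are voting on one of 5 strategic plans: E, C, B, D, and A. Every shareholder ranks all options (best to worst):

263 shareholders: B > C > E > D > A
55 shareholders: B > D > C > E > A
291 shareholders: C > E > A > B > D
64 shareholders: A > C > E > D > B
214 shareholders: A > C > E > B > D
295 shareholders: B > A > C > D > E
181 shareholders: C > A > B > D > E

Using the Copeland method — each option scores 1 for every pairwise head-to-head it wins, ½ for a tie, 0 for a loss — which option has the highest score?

C

E: beats D; loses to C, B, and A → score 1.
C: beats E, B, D, and A → score 4.
B: beats E and D; loses to C and A → score 2.
D: loses to E, C, B, and A → score 0.
A: beats E, B, and D; loses to C → score 3.
C has the best pairwise record.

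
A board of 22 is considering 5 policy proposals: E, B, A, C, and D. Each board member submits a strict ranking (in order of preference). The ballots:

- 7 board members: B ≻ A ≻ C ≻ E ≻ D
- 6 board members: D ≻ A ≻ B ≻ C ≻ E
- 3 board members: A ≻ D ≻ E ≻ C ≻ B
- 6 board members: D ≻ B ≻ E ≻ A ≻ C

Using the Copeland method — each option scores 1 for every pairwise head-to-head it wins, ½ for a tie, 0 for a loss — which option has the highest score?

E: loses to B, A, C, and D → score 0.
B: beats E, A, and C; loses to D → score 3.
A: beats E and C; loses to B and D → score 2.
C: beats E; loses to B, A, and D → score 1.
D: beats E, B, A, and C → score 4.
D has the best pairwise record.

D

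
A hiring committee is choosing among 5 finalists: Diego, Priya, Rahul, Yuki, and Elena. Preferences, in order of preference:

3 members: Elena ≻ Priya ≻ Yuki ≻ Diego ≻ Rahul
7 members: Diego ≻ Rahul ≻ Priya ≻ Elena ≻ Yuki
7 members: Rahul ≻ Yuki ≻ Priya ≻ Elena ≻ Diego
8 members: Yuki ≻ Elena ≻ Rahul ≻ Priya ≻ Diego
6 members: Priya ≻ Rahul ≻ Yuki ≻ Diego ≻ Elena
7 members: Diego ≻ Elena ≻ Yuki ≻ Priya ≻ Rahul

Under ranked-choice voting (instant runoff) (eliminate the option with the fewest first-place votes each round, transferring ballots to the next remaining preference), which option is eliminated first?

Elena

Round 1: Diego 14, Priya 6, Rahul 7, Yuki 8, Elena 3. Eliminate Elena.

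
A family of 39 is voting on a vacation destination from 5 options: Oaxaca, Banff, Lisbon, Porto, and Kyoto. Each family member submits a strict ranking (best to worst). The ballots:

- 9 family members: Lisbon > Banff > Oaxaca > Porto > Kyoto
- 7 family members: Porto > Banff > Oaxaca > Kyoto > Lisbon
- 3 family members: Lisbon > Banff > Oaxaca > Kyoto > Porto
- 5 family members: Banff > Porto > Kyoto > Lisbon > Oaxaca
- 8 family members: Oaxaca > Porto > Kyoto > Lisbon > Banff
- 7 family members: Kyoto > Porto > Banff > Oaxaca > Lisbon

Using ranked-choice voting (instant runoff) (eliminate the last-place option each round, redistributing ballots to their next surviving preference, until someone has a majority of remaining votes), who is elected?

Porto

Round 1: Oaxaca 8, Banff 5, Lisbon 12, Porto 7, Kyoto 7. Eliminate Banff.
Round 2: Oaxaca 8, Lisbon 12, Porto 12, Kyoto 7. Eliminate Kyoto.
Round 3: Oaxaca 8, Lisbon 12, Porto 19. Eliminate Oaxaca.
Round 4: Lisbon 12, Porto 27. Porto has a majority.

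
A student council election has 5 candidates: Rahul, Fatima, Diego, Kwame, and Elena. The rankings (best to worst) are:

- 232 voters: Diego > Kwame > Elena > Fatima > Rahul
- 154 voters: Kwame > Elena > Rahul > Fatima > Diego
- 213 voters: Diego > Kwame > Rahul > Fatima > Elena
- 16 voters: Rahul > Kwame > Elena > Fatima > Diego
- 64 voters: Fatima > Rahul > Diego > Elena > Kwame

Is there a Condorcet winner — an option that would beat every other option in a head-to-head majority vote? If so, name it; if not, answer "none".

Diego

Diego vs Rahul: 445–234 for Diego.
Diego vs Fatima: 445–234 for Diego.
Diego vs Kwame: 509–170 for Diego.
Diego vs Elena: 509–170 for Diego.
Diego beats every other option head-to-head.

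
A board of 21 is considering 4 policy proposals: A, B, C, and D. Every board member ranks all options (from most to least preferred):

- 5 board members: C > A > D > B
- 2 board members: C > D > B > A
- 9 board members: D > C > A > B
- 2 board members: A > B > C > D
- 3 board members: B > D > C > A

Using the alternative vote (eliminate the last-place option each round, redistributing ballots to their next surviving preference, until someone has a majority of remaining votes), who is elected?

D

Round 1: A 2, B 3, C 7, D 9. Eliminate A.
Round 2: B 5, C 7, D 9. Eliminate B.
Round 3: C 9, D 12. D has a majority.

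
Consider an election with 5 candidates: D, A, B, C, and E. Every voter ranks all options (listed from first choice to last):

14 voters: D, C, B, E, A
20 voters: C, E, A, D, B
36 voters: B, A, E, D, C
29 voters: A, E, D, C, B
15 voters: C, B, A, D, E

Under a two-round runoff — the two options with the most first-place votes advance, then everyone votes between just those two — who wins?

Round 1 first-place votes: D 14, A 29, B 36, C 35, E 0.
B and C advance.
Runoff: B is preferred to C by 36 voters; C by 78.
C wins the runoff.

C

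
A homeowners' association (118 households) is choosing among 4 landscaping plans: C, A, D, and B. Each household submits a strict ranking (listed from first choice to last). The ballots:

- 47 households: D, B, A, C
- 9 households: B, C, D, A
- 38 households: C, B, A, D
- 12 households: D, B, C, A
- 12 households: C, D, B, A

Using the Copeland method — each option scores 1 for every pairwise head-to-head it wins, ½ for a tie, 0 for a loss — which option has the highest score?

C: beats A; ties D; loses to B → score 1.5.
A: loses to C, D, and B → score 0.
D: beats A and B; ties C → score 2.5.
B: beats C and A; loses to D → score 2.
D has the best pairwise record.

D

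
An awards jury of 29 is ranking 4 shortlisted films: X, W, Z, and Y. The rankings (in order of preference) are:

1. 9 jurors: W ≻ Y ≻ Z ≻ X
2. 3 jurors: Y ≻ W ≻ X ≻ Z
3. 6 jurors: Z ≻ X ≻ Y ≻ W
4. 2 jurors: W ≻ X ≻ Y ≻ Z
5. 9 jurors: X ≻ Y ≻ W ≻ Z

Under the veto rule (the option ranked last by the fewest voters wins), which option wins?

Y

Last-place votes: X 9, W 6, Z 14, Y 0.
Y is ranked last by the fewest voters, so Y wins.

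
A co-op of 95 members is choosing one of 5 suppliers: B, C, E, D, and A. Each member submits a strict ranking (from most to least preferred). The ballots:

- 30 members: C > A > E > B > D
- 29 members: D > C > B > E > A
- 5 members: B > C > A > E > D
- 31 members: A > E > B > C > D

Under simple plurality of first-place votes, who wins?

First-place votes: B 5, C 30, E 0, D 29, A 31.
A has the most first-place votes.

A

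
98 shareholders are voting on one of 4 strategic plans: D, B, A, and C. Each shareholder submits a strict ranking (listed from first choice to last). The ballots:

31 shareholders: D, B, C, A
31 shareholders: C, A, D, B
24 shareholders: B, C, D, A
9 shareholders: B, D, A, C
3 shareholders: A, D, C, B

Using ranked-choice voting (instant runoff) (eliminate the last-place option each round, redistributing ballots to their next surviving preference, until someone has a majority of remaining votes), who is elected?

Round 1: D 31, B 33, A 3, C 31. Eliminate A.
Round 2: D 34, B 33, C 31. Eliminate C.
Round 3: D 65, B 33. D has a majority.

D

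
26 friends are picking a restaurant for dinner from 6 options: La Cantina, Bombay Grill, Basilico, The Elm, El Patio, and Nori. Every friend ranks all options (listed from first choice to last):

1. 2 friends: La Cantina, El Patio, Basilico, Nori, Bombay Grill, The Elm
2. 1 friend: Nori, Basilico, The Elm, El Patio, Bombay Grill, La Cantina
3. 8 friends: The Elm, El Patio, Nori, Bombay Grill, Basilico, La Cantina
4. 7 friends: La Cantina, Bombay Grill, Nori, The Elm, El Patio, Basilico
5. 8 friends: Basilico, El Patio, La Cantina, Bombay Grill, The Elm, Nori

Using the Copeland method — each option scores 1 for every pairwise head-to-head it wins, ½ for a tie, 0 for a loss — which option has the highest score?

La Cantina: beats Bombay Grill, The Elm, and Nori; loses to Basilico and El Patio → score 3.
Bombay Grill: beats Basilico, The Elm, and Nori; loses to La Cantina and El Patio → score 3.
Basilico: beats La Cantina; loses to Bombay Grill, The Elm, El Patio, and Nori → score 1.
The Elm: beats Basilico, El Patio, and Nori; loses to La Cantina and Bombay Grill → score 3.
El Patio: beats La Cantina, Bombay Grill, Basilico, and Nori; loses to The Elm → score 4.
Nori: beats Basilico; loses to La Cantina, Bombay Grill, The Elm, and El Patio → score 1.
El Patio has the best pairwise record.

El Patio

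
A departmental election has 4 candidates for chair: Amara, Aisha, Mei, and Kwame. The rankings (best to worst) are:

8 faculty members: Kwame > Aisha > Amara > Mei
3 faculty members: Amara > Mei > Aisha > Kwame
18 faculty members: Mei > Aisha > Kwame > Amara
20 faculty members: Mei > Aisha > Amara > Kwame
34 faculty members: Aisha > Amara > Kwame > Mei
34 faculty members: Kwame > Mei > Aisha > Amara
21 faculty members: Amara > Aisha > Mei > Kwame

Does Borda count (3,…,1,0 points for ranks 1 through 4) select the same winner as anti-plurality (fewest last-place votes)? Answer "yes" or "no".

yes

Borda — scores: Amara 168, Aisha 273, Mei 209, Kwame 178. Winner: Aisha.
Anti-plurality — last-place votes: Amara 52, Aisha 0, Mei 42, Kwame 44. Winner: Aisha.
The two methods agree.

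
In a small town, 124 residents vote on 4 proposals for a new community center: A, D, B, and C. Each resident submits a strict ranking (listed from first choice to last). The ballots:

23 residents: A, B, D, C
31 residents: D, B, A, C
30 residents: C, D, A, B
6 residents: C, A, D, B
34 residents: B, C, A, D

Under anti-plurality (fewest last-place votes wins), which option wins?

Last-place votes: A 0, D 34, B 36, C 54.
A is ranked last by the fewest voters, so A wins.

A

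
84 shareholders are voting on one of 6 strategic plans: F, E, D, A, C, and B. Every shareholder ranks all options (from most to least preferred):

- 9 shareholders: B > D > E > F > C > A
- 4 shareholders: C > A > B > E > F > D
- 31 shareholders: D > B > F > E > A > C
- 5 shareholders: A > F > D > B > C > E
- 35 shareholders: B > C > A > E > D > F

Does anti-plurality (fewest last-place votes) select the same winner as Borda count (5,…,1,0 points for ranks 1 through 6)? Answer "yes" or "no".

yes

Anti-plurality — last-place votes: F 35, E 5, D 4, A 9, C 31, B 0. Winner: B.
Borda — scores: F 135, E 167, D 241, A 177, C 174, B 366. Winner: B.
The two methods agree.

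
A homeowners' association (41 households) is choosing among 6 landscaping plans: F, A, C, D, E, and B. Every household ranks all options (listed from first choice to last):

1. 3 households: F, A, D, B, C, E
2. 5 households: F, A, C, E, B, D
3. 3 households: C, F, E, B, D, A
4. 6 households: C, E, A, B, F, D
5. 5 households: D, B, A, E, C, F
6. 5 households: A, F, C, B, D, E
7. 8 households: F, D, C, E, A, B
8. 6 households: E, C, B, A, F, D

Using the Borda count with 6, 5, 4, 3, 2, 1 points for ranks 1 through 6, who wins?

C

F: 3·6 + 5·6 + 3·5 + 6·2 + 5·1 + 5·5 + 8·6 + 6·2 = 165
A: 3·5 + 5·5 + 3·1 + 6·4 + 5·4 + 5·6 + 8·2 + 6·3 = 151
C: 3·2 + 5·4 + 3·6 + 6·6 + 5·2 + 5·4 + 8·4 + 6·5 = 172
D: 3·4 + 5·1 + 3·2 + 6·1 + 5·6 + 5·2 + 8·5 + 6·1 = 115
E: 3·1 + 5·3 + 3·4 + 6·5 + 5·3 + 5·1 + 8·3 + 6·6 = 140
B: 3·3 + 5·2 + 3·3 + 6·3 + 5·5 + 5·3 + 8·1 + 6·4 = 118
C has the highest Borda score (172).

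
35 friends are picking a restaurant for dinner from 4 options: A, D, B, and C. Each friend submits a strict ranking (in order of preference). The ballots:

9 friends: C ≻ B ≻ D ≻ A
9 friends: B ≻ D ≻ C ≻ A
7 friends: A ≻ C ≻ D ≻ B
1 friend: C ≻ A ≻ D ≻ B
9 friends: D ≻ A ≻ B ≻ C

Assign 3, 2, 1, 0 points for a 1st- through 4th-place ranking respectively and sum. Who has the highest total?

A: 9·0 + 9·0 + 7·3 + 1·2 + 9·2 = 41
D: 9·1 + 9·2 + 7·1 + 1·1 + 9·3 = 62
B: 9·2 + 9·3 + 7·0 + 1·0 + 9·1 = 54
C: 9·3 + 9·1 + 7·2 + 1·3 + 9·0 = 53
D has the highest Borda score (62).

D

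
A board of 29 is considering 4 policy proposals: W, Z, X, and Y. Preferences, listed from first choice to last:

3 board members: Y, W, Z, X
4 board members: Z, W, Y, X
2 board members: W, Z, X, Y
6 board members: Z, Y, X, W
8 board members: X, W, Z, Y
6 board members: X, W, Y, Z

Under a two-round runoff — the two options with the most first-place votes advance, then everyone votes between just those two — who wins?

Round 1 first-place votes: W 2, Z 10, X 14, Y 3.
X and Z advance.
Runoff: X is preferred to Z by 14 voters; Z by 15.
Z wins the runoff.

Z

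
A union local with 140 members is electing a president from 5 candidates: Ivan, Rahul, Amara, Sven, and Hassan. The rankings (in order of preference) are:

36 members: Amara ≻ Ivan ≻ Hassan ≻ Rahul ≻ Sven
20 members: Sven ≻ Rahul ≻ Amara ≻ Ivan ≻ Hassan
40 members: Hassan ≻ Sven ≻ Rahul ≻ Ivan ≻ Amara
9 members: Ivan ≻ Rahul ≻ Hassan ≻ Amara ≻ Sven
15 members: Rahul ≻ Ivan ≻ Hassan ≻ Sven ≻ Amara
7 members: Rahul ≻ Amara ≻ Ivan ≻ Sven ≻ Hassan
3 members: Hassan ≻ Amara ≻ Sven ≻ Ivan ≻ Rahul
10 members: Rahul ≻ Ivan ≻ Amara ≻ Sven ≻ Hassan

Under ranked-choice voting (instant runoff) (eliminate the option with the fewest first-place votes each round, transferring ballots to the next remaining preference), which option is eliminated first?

Ivan

Round 1: Ivan 9, Rahul 32, Amara 36, Sven 20, Hassan 43. Eliminate Ivan.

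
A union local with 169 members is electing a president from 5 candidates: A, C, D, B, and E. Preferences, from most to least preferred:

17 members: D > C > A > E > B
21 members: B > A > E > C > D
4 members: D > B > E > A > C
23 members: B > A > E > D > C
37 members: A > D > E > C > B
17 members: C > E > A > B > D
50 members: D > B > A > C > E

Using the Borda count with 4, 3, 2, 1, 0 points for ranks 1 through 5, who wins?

A: 17·2 + 21·3 + 4·1 + 23·3 + 37·4 + 17·2 + 50·2 = 452
C: 17·3 + 21·1 + 4·0 + 23·0 + 37·1 + 17·4 + 50·1 = 227
D: 17·4 + 21·0 + 4·4 + 23·1 + 37·3 + 17·0 + 50·4 = 418
B: 17·0 + 21·4 + 4·3 + 23·4 + 37·0 + 17·1 + 50·3 = 355
E: 17·1 + 21·2 + 4·2 + 23·2 + 37·2 + 17·3 + 50·0 = 238
A has the highest Borda score (452).

A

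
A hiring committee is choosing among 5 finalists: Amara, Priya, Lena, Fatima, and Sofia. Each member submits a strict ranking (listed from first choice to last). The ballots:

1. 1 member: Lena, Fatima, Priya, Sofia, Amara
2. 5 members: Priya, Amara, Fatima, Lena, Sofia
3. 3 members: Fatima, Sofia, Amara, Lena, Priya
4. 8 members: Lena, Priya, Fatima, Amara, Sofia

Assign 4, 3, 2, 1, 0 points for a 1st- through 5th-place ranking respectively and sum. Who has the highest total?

Amara: 1·0 + 5·3 + 3·2 + 8·1 = 29
Priya: 1·2 + 5·4 + 3·0 + 8·3 = 46
Lena: 1·4 + 5·1 + 3·1 + 8·4 = 44
Fatima: 1·3 + 5·2 + 3·4 + 8·2 = 41
Sofia: 1·1 + 5·0 + 3·3 + 8·0 = 10
Priya has the highest Borda score (46).

Priya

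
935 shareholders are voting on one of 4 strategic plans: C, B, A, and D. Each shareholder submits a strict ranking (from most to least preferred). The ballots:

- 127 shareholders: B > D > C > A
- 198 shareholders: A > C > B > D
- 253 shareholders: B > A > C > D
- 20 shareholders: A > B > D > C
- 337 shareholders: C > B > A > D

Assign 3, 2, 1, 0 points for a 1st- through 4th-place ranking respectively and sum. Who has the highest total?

C: 127·1 + 198·2 + 253·1 + 20·0 + 337·3 = 1787
B: 127·3 + 198·1 + 253·3 + 20·2 + 337·2 = 2052
A: 127·0 + 198·3 + 253·2 + 20·3 + 337·1 = 1497
D: 127·2 + 198·0 + 253·0 + 20·1 + 337·0 = 274
B has the highest Borda score (2052).

B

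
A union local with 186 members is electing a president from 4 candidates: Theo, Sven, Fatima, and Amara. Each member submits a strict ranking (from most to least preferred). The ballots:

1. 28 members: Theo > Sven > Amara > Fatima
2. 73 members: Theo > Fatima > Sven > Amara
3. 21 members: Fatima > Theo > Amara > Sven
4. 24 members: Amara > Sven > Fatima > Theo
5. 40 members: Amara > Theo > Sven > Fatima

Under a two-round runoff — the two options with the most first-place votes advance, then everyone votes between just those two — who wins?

Round 1 first-place votes: Theo 101, Sven 0, Fatima 21, Amara 64.
Theo and Amara advance.
Runoff: Theo is preferred to Amara by 122 voters; Amara by 64.
Theo wins the runoff.

Theo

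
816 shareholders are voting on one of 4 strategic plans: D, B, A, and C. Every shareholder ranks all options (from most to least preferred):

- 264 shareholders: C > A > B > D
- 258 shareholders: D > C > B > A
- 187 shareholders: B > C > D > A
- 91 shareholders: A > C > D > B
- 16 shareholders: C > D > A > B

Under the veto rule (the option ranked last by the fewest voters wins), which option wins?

Last-place votes: D 264, B 107, A 445, C 0.
C is ranked last by the fewest voters, so C wins.

C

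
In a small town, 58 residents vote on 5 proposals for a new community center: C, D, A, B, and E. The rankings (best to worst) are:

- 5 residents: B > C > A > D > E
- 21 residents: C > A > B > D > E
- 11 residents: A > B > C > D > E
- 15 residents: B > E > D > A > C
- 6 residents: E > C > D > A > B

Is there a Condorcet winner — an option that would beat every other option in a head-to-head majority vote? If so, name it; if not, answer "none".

none

Checking pairwise contests:
B beats C 31–27.
C beats D 43–15.
C beats A 32–26.
A beats B 38–20.
C beats E 37–21.
Every option loses at least one head-to-head, so there is no Condorcet winner.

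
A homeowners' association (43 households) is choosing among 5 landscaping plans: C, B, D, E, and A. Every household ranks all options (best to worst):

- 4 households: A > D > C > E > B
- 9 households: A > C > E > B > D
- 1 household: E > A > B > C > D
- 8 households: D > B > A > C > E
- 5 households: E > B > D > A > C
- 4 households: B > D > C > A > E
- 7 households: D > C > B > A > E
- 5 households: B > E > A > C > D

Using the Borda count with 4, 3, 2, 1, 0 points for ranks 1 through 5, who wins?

C: 4·2 + 9·3 + 1·1 + 8·1 + 5·0 + 4·2 + 7·3 + 5·1 = 78
B: 4·0 + 9·1 + 1·2 + 8·3 + 5·3 + 4·4 + 7·2 + 5·4 = 100
D: 4·3 + 9·0 + 1·0 + 8·4 + 5·2 + 4·3 + 7·4 + 5·0 = 94
E: 4·1 + 9·2 + 1·4 + 8·0 + 5·4 + 4·0 + 7·0 + 5·3 = 61
A: 4·4 + 9·4 + 1·3 + 8·2 + 5·1 + 4·1 + 7·1 + 5·2 = 97
B has the highest Borda score (100).

B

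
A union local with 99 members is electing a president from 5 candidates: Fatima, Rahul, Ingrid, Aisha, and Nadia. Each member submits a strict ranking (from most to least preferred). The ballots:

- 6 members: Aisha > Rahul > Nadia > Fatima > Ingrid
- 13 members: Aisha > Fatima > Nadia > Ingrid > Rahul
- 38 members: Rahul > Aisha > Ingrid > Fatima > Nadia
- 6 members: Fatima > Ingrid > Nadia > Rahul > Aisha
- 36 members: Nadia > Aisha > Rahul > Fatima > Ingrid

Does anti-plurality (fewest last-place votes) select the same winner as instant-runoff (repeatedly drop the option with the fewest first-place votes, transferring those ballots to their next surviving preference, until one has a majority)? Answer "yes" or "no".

Anti-plurality — last-place votes: Fatima 0, Rahul 13, Ingrid 42, Aisha 6, Nadia 38. Winner: Fatima.
Instant-runoff — R1 Fatima 6, Rahul 38, Ingrid 0, Aisha 19, Nadia 36 (Ingrid out); R2 Fatima 6, Rahul 38, Aisha 19, Nadia 36 (Fatima out); R3 Rahul 38, Aisha 19, Nadia 42 (Aisha out); R4 Rahul 44, Nadia 55 (Nadia winner). Winner: Nadia.
The two methods disagree.

no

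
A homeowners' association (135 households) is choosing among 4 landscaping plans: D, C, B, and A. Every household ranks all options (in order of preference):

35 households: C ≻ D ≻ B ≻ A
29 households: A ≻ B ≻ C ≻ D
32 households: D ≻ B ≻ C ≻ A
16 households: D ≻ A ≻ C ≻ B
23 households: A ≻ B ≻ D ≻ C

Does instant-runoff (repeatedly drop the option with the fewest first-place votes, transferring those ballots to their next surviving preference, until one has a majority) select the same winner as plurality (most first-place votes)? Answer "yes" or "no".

no

Instant-runoff — R1 D 48, C 35, B 0, A 52 (B out); R2 D 48, C 35, A 52 (C out); R3 D 83, A 52 (D winner). Winner: D.
Plurality — first-place votes: D 48, C 35, B 0, A 52. Winner: A.
The two methods disagree.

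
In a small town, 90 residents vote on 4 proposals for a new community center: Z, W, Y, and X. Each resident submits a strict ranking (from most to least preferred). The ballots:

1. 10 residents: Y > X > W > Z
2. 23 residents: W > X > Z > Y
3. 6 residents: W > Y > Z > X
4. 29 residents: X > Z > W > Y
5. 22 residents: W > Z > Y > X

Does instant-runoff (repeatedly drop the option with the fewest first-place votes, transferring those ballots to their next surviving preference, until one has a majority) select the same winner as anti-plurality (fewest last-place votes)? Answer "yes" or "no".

yes

Instant-runoff — R1 Z 0, W 51, Y 10, X 29 (W winner). Winner: W.
Anti-plurality — last-place votes: Z 10, W 0, Y 52, X 28. Winner: W.
The two methods agree.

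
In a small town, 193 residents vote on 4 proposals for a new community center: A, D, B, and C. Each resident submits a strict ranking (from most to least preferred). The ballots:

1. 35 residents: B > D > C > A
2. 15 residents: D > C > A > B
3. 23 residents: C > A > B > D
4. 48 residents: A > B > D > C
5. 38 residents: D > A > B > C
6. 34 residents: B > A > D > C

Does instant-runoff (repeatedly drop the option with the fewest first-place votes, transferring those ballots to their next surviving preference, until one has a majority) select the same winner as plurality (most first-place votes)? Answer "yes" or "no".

Instant-runoff — R1 A 48, D 53, B 69, C 23 (C out); R2 A 71, D 53, B 69 (D out); R3 A 124, B 69 (A winner). Winner: A.
Plurality — first-place votes: A 48, D 53, B 69, C 23. Winner: B.
The two methods disagree.

no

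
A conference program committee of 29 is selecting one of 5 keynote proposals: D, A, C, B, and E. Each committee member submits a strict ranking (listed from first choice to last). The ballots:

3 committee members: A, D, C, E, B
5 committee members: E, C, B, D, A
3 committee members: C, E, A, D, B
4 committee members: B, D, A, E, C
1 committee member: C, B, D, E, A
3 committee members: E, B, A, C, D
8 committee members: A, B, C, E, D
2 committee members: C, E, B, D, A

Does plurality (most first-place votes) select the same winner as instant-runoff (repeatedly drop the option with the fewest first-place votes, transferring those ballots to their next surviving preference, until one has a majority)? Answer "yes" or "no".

yes

Plurality — first-place votes: D 0, A 11, C 6, B 4, E 8. Winner: A.
Instant-runoff — R1 D 0, A 11, C 6, B 4, E 8 (D out); R2 A 11, C 6, B 4, E 8 (B out); R3 A 15, C 6, E 8 (A winner). Winner: A.
The two methods agree.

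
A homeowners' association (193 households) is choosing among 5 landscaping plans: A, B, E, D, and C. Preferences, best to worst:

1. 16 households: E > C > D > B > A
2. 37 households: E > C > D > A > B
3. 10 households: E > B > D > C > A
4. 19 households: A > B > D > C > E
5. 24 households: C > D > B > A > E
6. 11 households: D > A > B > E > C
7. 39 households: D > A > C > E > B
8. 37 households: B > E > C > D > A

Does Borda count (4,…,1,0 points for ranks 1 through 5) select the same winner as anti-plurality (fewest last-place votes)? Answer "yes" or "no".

yes

Borda — scores: A 287, B 321, E 413, D 473, C 436. Winner: D.
Anti-plurality — last-place votes: A 63, B 76, E 43, D 0, C 11. Winner: D.
The two methods agree.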